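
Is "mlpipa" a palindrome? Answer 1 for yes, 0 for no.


Input: mlpipa
Reversed: apiplm
  Compare pos 0 ('m') with pos 5 ('a'): MISMATCH
  Compare pos 1 ('l') with pos 4 ('p'): MISMATCH
  Compare pos 2 ('p') with pos 3 ('i'): MISMATCH
Result: not a palindrome

0


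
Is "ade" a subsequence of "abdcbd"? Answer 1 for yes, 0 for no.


Check if "ade" is a subsequence of "abdcbd"
Greedy scan:
  Position 0 ('a'): matches sub[0] = 'a'
  Position 1 ('b'): no match needed
  Position 2 ('d'): matches sub[1] = 'd'
  Position 3 ('c'): no match needed
  Position 4 ('b'): no match needed
  Position 5 ('d'): no match needed
Only matched 2/3 characters => not a subsequence

0


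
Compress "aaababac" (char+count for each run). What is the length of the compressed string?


Input: aaababac
Runs:
  'a' x 3 => "a3"
  'b' x 1 => "b1"
  'a' x 1 => "a1"
  'b' x 1 => "b1"
  'a' x 1 => "a1"
  'c' x 1 => "c1"
Compressed: "a3b1a1b1a1c1"
Compressed length: 12

12


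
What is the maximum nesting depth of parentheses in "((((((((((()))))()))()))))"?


Input: "((((((((((()))))()))()))))"
Tracking depth:
  Position 0 '(': depth becomes 1
  Position 1 '(': depth becomes 2
  Position 2 '(': depth becomes 3
  Position 3 '(': depth becomes 4
  Position 4 '(': depth becomes 5
  Position 5 '(': depth becomes 6
  Position 6 '(': depth becomes 7
  Position 7 '(': depth becomes 8
  Position 8 '(': depth becomes 9
  Position 9 '(': depth becomes 10
  Position 10 '(': depth becomes 11
  Position 11 ')': depth becomes 10
  Position 12 ')': depth becomes 9
  Position 13 ')': depth becomes 8
  Position 14 ')': depth becomes 7
  Position 15 ')': depth becomes 6
  Position 16 '(': depth becomes 7
  Position 17 ')': depth becomes 6
  Position 18 ')': depth becomes 5
  Position 19 ')': depth becomes 4
  Position 20 '(': depth becomes 5
  Position 21 ')': depth becomes 4
  Position 22 ')': depth becomes 3
  Position 23 ')': depth becomes 2
  Position 24 ')': depth becomes 1
  Position 25 ')': depth becomes 0
Maximum depth reached: 11

11


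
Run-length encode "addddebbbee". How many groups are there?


Input: addddebbbee
Scanning for consecutive runs:
  Group 1: 'a' x 1 (positions 0-0)
  Group 2: 'd' x 4 (positions 1-4)
  Group 3: 'e' x 1 (positions 5-5)
  Group 4: 'b' x 3 (positions 6-8)
  Group 5: 'e' x 2 (positions 9-10)
Total groups: 5

5


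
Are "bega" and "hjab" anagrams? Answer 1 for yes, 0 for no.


Strings: "bega", "hjab"
Sorted first:  abeg
Sorted second: abhj
Differ at position 2: 'e' vs 'h' => not anagrams

0


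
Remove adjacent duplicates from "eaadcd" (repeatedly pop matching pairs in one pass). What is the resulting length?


Input: eaadcd
Stack-based adjacent duplicate removal:
  Read 'e': push. Stack: e
  Read 'a': push. Stack: ea
  Read 'a': matches stack top 'a' => pop. Stack: e
  Read 'd': push. Stack: ed
  Read 'c': push. Stack: edc
  Read 'd': push. Stack: edcd
Final stack: "edcd" (length 4)

4


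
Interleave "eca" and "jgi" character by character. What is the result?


Interleaving "eca" and "jgi":
  Position 0: 'e' from first, 'j' from second => "ej"
  Position 1: 'c' from first, 'g' from second => "cg"
  Position 2: 'a' from first, 'i' from second => "ai"
Result: ejcgai

ejcgai


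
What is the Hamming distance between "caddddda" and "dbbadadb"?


Comparing "caddddda" and "dbbadadb" position by position:
  Position 0: 'c' vs 'd' => differ
  Position 1: 'a' vs 'b' => differ
  Position 2: 'd' vs 'b' => differ
  Position 3: 'd' vs 'a' => differ
  Position 4: 'd' vs 'd' => same
  Position 5: 'd' vs 'a' => differ
  Position 6: 'd' vs 'd' => same
  Position 7: 'a' vs 'b' => differ
Total differences (Hamming distance): 6

6


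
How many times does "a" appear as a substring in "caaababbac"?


Searching for "a" in "caaababbac"
Scanning each position:
  Position 0: "c" => no
  Position 1: "a" => MATCH
  Position 2: "a" => MATCH
  Position 3: "a" => MATCH
  Position 4: "b" => no
  Position 5: "a" => MATCH
  Position 6: "b" => no
  Position 7: "b" => no
  Position 8: "a" => MATCH
  Position 9: "c" => no
Total occurrences: 5

5


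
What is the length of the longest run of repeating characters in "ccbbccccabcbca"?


Input: "ccbbccccabcbca"
Scanning for longest run:
  Position 1 ('c'): continues run of 'c', length=2
  Position 2 ('b'): new char, reset run to 1
  Position 3 ('b'): continues run of 'b', length=2
  Position 4 ('c'): new char, reset run to 1
  Position 5 ('c'): continues run of 'c', length=2
  Position 6 ('c'): continues run of 'c', length=3
  Position 7 ('c'): continues run of 'c', length=4
  Position 8 ('a'): new char, reset run to 1
  Position 9 ('b'): new char, reset run to 1
  Position 10 ('c'): new char, reset run to 1
  Position 11 ('b'): new char, reset run to 1
  Position 12 ('c'): new char, reset run to 1
  Position 13 ('a'): new char, reset run to 1
Longest run: 'c' with length 4

4


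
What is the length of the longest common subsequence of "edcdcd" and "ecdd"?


LCS of "edcdcd" and "ecdd"
DP table:
           e    c    d    d
      0    0    0    0    0
  e   0    1    1    1    1
  d   0    1    1    2    2
  c   0    1    2    2    2
  d   0    1    2    3    3
  c   0    1    2    3    3
  d   0    1    2    3    4
LCS length = dp[6][4] = 4

4


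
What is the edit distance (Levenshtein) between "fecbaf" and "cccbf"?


Computing edit distance: "fecbaf" -> "cccbf"
DP table:
           c    c    c    b    f
      0    1    2    3    4    5
  f   1    1    2    3    4    4
  e   2    2    2    3    4    5
  c   3    2    2    2    3    4
  b   4    3    3    3    2    3
  a   5    4    4    4    3    3
  f   6    5    5    5    4    3
Edit distance = dp[6][5] = 3

3


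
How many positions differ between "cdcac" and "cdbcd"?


Comparing "cdcac" and "cdbcd" position by position:
  Position 0: 'c' vs 'c' => same
  Position 1: 'd' vs 'd' => same
  Position 2: 'c' vs 'b' => DIFFER
  Position 3: 'a' vs 'c' => DIFFER
  Position 4: 'c' vs 'd' => DIFFER
Positions that differ: 3

3


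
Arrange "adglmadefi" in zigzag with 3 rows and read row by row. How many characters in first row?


Zigzag "adglmadefi" into 3 rows:
Placing characters:
  'a' => row 0
  'd' => row 1
  'g' => row 2
  'l' => row 1
  'm' => row 0
  'a' => row 1
  'd' => row 2
  'e' => row 1
  'f' => row 0
  'i' => row 1
Rows:
  Row 0: "amf"
  Row 1: "dlaei"
  Row 2: "gd"
First row length: 3

3


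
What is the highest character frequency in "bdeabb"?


Input: bdeabb
Character counts:
  'a': 1
  'b': 3
  'd': 1
  'e': 1
Maximum frequency: 3

3


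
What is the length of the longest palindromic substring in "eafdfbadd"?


Input: "eafdfbadd"
Checking substrings for palindromes:
  [2:5] "fdf" (len 3) => palindrome
  [7:9] "dd" (len 2) => palindrome
Longest palindromic substring: "fdf" with length 3

3


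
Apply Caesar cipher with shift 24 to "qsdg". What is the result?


Caesar cipher: shift "qsdg" by 24
  'q' (pos 16) + 24 = pos 14 = 'o'
  's' (pos 18) + 24 = pos 16 = 'q'
  'd' (pos 3) + 24 = pos 1 = 'b'
  'g' (pos 6) + 24 = pos 4 = 'e'
Result: oqbe

oqbe


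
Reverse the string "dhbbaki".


Input: dhbbaki
Reading characters right to left:
  Position 6: 'i'
  Position 5: 'k'
  Position 4: 'a'
  Position 3: 'b'
  Position 2: 'b'
  Position 1: 'h'
  Position 0: 'd'
Reversed: ikabbhd

ikabbhd


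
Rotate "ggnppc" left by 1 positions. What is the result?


Input: "ggnppc", rotate left by 1
First 1 characters: "g"
Remaining characters: "gnppc"
Concatenate remaining + first: "gnppc" + "g" = "gnppcg"

gnppcg


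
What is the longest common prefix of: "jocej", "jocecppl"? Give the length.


Words: jocej, jocecppl
  Position 0: all 'j' => match
  Position 1: all 'o' => match
  Position 2: all 'c' => match
  Position 3: all 'e' => match
  Position 4: ('j', 'c') => mismatch, stop
LCP = "joce" (length 4)

4


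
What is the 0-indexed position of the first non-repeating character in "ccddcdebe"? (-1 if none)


Input: ccddcdebe
Character frequencies:
  'b': 1
  'c': 3
  'd': 3
  'e': 2
Scanning left to right for freq == 1:
  Position 0 ('c'): freq=3, skip
  Position 1 ('c'): freq=3, skip
  Position 2 ('d'): freq=3, skip
  Position 3 ('d'): freq=3, skip
  Position 4 ('c'): freq=3, skip
  Position 5 ('d'): freq=3, skip
  Position 6 ('e'): freq=2, skip
  Position 7 ('b'): unique! => answer = 7

7


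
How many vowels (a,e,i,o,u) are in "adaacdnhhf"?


Input: adaacdnhhf
Checking each character:
  'a' at position 0: vowel (running total: 1)
  'd' at position 1: consonant
  'a' at position 2: vowel (running total: 2)
  'a' at position 3: vowel (running total: 3)
  'c' at position 4: consonant
  'd' at position 5: consonant
  'n' at position 6: consonant
  'h' at position 7: consonant
  'h' at position 8: consonant
  'f' at position 9: consonant
Total vowels: 3

3


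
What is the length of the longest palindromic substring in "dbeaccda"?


Input: "dbeaccda"
Checking substrings for palindromes:
  [4:6] "cc" (len 2) => palindrome
Longest palindromic substring: "cc" with length 2

2


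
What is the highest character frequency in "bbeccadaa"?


Input: bbeccadaa
Character counts:
  'a': 3
  'b': 2
  'c': 2
  'd': 1
  'e': 1
Maximum frequency: 3

3


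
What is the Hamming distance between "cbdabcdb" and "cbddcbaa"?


Comparing "cbdabcdb" and "cbddcbaa" position by position:
  Position 0: 'c' vs 'c' => same
  Position 1: 'b' vs 'b' => same
  Position 2: 'd' vs 'd' => same
  Position 3: 'a' vs 'd' => differ
  Position 4: 'b' vs 'c' => differ
  Position 5: 'c' vs 'b' => differ
  Position 6: 'd' vs 'a' => differ
  Position 7: 'b' vs 'a' => differ
Total differences (Hamming distance): 5

5


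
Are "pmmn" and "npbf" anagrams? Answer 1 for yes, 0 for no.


Strings: "pmmn", "npbf"
Sorted first:  mmnp
Sorted second: bfnp
Differ at position 0: 'm' vs 'b' => not anagrams

0


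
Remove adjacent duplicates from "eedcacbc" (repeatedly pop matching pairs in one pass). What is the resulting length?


Input: eedcacbc
Stack-based adjacent duplicate removal:
  Read 'e': push. Stack: e
  Read 'e': matches stack top 'e' => pop. Stack: (empty)
  Read 'd': push. Stack: d
  Read 'c': push. Stack: dc
  Read 'a': push. Stack: dca
  Read 'c': push. Stack: dcac
  Read 'b': push. Stack: dcacb
  Read 'c': push. Stack: dcacbc
Final stack: "dcacbc" (length 6)

6


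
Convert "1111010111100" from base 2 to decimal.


Input: "1111010111100" in base 2
Positional expansion:
  Digit '1' (value 1) x 2^12 = 4096
  Digit '1' (value 1) x 2^11 = 2048
  Digit '1' (value 1) x 2^10 = 1024
  Digit '1' (value 1) x 2^9 = 512
  Digit '0' (value 0) x 2^8 = 0
  Digit '1' (value 1) x 2^7 = 128
  Digit '0' (value 0) x 2^6 = 0
  Digit '1' (value 1) x 2^5 = 32
  Digit '1' (value 1) x 2^4 = 16
  Digit '1' (value 1) x 2^3 = 8
  Digit '1' (value 1) x 2^2 = 4
  Digit '0' (value 0) x 2^1 = 0
  Digit '0' (value 0) x 2^0 = 0
Sum = 7868

7868


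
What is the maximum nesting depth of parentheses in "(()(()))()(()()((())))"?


Input: "(()(()))()(()()((())))"
Tracking depth:
  Position 0 '(': depth becomes 1
  Position 1 '(': depth becomes 2
  Position 2 ')': depth becomes 1
  Position 3 '(': depth becomes 2
  Position 4 '(': depth becomes 3
  Position 5 ')': depth becomes 2
  Position 6 ')': depth becomes 1
  Position 7 ')': depth becomes 0
  Position 8 '(': depth becomes 1
  Position 9 ')': depth becomes 0
  Position 10 '(': depth becomes 1
  Position 11 '(': depth becomes 2
  Position 12 ')': depth becomes 1
  Position 13 '(': depth becomes 2
  Position 14 ')': depth becomes 1
  Position 15 '(': depth becomes 2
  Position 16 '(': depth becomes 3
  Position 17 '(': depth becomes 4
  Position 18 ')': depth becomes 3
  Position 19 ')': depth becomes 2
  Position 20 ')': depth becomes 1
  Position 21 ')': depth becomes 0
Maximum depth reached: 4

4


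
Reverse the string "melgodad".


Input: melgodad
Reading characters right to left:
  Position 7: 'd'
  Position 6: 'a'
  Position 5: 'd'
  Position 4: 'o'
  Position 3: 'g'
  Position 2: 'l'
  Position 1: 'e'
  Position 0: 'm'
Reversed: dadoglem

dadoglem


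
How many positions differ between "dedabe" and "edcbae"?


Comparing "dedabe" and "edcbae" position by position:
  Position 0: 'd' vs 'e' => DIFFER
  Position 1: 'e' vs 'd' => DIFFER
  Position 2: 'd' vs 'c' => DIFFER
  Position 3: 'a' vs 'b' => DIFFER
  Position 4: 'b' vs 'a' => DIFFER
  Position 5: 'e' vs 'e' => same
Positions that differ: 5

5


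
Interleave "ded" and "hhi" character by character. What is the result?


Interleaving "ded" and "hhi":
  Position 0: 'd' from first, 'h' from second => "dh"
  Position 1: 'e' from first, 'h' from second => "eh"
  Position 2: 'd' from first, 'i' from second => "di"
Result: dhehdi

dhehdi


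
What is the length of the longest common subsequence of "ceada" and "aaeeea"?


LCS of "ceada" and "aaeeea"
DP table:
           a    a    e    e    e    a
      0    0    0    0    0    0    0
  c   0    0    0    0    0    0    0
  e   0    0    0    1    1    1    1
  a   0    1    1    1    1    1    2
  d   0    1    1    1    1    1    2
  a   0    1    2    2    2    2    2
LCS length = dp[5][6] = 2

2


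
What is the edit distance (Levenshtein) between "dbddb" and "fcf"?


Computing edit distance: "dbddb" -> "fcf"
DP table:
           f    c    f
      0    1    2    3
  d   1    1    2    3
  b   2    2    2    3
  d   3    3    3    3
  d   4    4    4    4
  b   5    5    5    5
Edit distance = dp[5][3] = 5

5


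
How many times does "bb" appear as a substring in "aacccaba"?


Searching for "bb" in "aacccaba"
Scanning each position:
  Position 0: "aa" => no
  Position 1: "ac" => no
  Position 2: "cc" => no
  Position 3: "cc" => no
  Position 4: "ca" => no
  Position 5: "ab" => no
  Position 6: "ba" => no
Total occurrences: 0

0


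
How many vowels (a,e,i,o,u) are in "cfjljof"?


Input: cfjljof
Checking each character:
  'c' at position 0: consonant
  'f' at position 1: consonant
  'j' at position 2: consonant
  'l' at position 3: consonant
  'j' at position 4: consonant
  'o' at position 5: vowel (running total: 1)
  'f' at position 6: consonant
Total vowels: 1

1


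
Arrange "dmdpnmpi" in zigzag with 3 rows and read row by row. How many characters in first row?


Zigzag "dmdpnmpi" into 3 rows:
Placing characters:
  'd' => row 0
  'm' => row 1
  'd' => row 2
  'p' => row 1
  'n' => row 0
  'm' => row 1
  'p' => row 2
  'i' => row 1
Rows:
  Row 0: "dn"
  Row 1: "mpmi"
  Row 2: "dp"
First row length: 2

2


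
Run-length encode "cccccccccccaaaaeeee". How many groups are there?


Input: cccccccccccaaaaeeee
Scanning for consecutive runs:
  Group 1: 'c' x 11 (positions 0-10)
  Group 2: 'a' x 4 (positions 11-14)
  Group 3: 'e' x 4 (positions 15-18)
Total groups: 3

3


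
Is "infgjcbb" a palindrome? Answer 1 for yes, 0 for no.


Input: infgjcbb
Reversed: bbcjgfni
  Compare pos 0 ('i') with pos 7 ('b'): MISMATCH
  Compare pos 1 ('n') with pos 6 ('b'): MISMATCH
  Compare pos 2 ('f') with pos 5 ('c'): MISMATCH
  Compare pos 3 ('g') with pos 4 ('j'): MISMATCH
Result: not a palindrome

0


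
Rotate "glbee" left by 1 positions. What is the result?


Input: "glbee", rotate left by 1
First 1 characters: "g"
Remaining characters: "lbee"
Concatenate remaining + first: "lbee" + "g" = "lbeeg"

lbeeg


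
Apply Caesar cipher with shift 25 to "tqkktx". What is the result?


Caesar cipher: shift "tqkktx" by 25
  't' (pos 19) + 25 = pos 18 = 's'
  'q' (pos 16) + 25 = pos 15 = 'p'
  'k' (pos 10) + 25 = pos 9 = 'j'
  'k' (pos 10) + 25 = pos 9 = 'j'
  't' (pos 19) + 25 = pos 18 = 's'
  'x' (pos 23) + 25 = pos 22 = 'w'
Result: spjjsw

spjjsw


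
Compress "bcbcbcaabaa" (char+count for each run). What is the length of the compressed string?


Input: bcbcbcaabaa
Runs:
  'b' x 1 => "b1"
  'c' x 1 => "c1"
  'b' x 1 => "b1"
  'c' x 1 => "c1"
  'b' x 1 => "b1"
  'c' x 1 => "c1"
  'a' x 2 => "a2"
  'b' x 1 => "b1"
  'a' x 2 => "a2"
Compressed: "b1c1b1c1b1c1a2b1a2"
Compressed length: 18

18


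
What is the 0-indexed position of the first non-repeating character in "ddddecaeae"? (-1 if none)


Input: ddddecaeae
Character frequencies:
  'a': 2
  'c': 1
  'd': 4
  'e': 3
Scanning left to right for freq == 1:
  Position 0 ('d'): freq=4, skip
  Position 1 ('d'): freq=4, skip
  Position 2 ('d'): freq=4, skip
  Position 3 ('d'): freq=4, skip
  Position 4 ('e'): freq=3, skip
  Position 5 ('c'): unique! => answer = 5

5


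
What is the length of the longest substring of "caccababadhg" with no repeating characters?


Input: "caccababadhg"
Sliding window (track last position of each char):
  Position 0 ('c'): window [0,0] length 1 -- new best
  Position 1 ('a'): window [0,1] length 2 -- new best
  Position 2 ('c'): repeat (last at 0), move window start to 1
  Position 2 ('c'): window [1,2] length 2
  Position 3 ('c'): repeat (last at 2), move window start to 3
  Position 3 ('c'): window [3,3] length 1
  Position 4 ('a'): window [3,4] length 2
  Position 5 ('b'): window [3,5] length 3 -- new best
  Position 6 ('a'): repeat (last at 4), move window start to 5
  Position 6 ('a'): window [5,6] length 2
  Position 7 ('b'): repeat (last at 5), move window start to 6
  Position 7 ('b'): window [6,7] length 2
  Position 8 ('a'): repeat (last at 6), move window start to 7
  Position 8 ('a'): window [7,8] length 2
  Position 9 ('d'): window [7,9] length 3
  Position 10 ('h'): window [7,10] length 4 -- new best
  Position 11 ('g'): window [7,11] length 5 -- new best
Longest substring with no repeats: "badhg" with length 5

5


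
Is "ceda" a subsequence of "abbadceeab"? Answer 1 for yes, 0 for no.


Check if "ceda" is a subsequence of "abbadceeab"
Greedy scan:
  Position 0 ('a'): no match needed
  Position 1 ('b'): no match needed
  Position 2 ('b'): no match needed
  Position 3 ('a'): no match needed
  Position 4 ('d'): no match needed
  Position 5 ('c'): matches sub[0] = 'c'
  Position 6 ('e'): matches sub[1] = 'e'
  Position 7 ('e'): no match needed
  Position 8 ('a'): no match needed
  Position 9 ('b'): no match needed
Only matched 2/4 characters => not a subsequence

0


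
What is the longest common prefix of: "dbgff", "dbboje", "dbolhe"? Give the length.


Words: dbgff, dbboje, dbolhe
  Position 0: all 'd' => match
  Position 1: all 'b' => match
  Position 2: ('g', 'b', 'o') => mismatch, stop
LCP = "db" (length 2)

2


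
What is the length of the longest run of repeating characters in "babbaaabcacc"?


Input: "babbaaabcacc"
Scanning for longest run:
  Position 1 ('a'): new char, reset run to 1
  Position 2 ('b'): new char, reset run to 1
  Position 3 ('b'): continues run of 'b', length=2
  Position 4 ('a'): new char, reset run to 1
  Position 5 ('a'): continues run of 'a', length=2
  Position 6 ('a'): continues run of 'a', length=3
  Position 7 ('b'): new char, reset run to 1
  Position 8 ('c'): new char, reset run to 1
  Position 9 ('a'): new char, reset run to 1
  Position 10 ('c'): new char, reset run to 1
  Position 11 ('c'): continues run of 'c', length=2
Longest run: 'a' with length 3

3


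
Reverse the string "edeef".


Input: edeef
Reading characters right to left:
  Position 4: 'f'
  Position 3: 'e'
  Position 2: 'e'
  Position 1: 'd'
  Position 0: 'e'
Reversed: feede

feede


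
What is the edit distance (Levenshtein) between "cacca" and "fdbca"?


Computing edit distance: "cacca" -> "fdbca"
DP table:
           f    d    b    c    a
      0    1    2    3    4    5
  c   1    1    2    3    3    4
  a   2    2    2    3    4    3
  c   3    3    3    3    3    4
  c   4    4    4    4    3    4
  a   5    5    5    5    4    3
Edit distance = dp[5][5] = 3

3


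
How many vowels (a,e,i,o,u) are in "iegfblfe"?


Input: iegfblfe
Checking each character:
  'i' at position 0: vowel (running total: 1)
  'e' at position 1: vowel (running total: 2)
  'g' at position 2: consonant
  'f' at position 3: consonant
  'b' at position 4: consonant
  'l' at position 5: consonant
  'f' at position 6: consonant
  'e' at position 7: vowel (running total: 3)
Total vowels: 3

3


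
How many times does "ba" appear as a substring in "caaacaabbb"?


Searching for "ba" in "caaacaabbb"
Scanning each position:
  Position 0: "ca" => no
  Position 1: "aa" => no
  Position 2: "aa" => no
  Position 3: "ac" => no
  Position 4: "ca" => no
  Position 5: "aa" => no
  Position 6: "ab" => no
  Position 7: "bb" => no
  Position 8: "bb" => no
Total occurrences: 0

0


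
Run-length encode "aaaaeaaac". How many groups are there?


Input: aaaaeaaac
Scanning for consecutive runs:
  Group 1: 'a' x 4 (positions 0-3)
  Group 2: 'e' x 1 (positions 4-4)
  Group 3: 'a' x 3 (positions 5-7)
  Group 4: 'c' x 1 (positions 8-8)
Total groups: 4

4


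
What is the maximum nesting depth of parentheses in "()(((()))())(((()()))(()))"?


Input: "()(((()))())(((()()))(()))"
Tracking depth:
  Position 0 '(': depth becomes 1
  Position 1 ')': depth becomes 0
  Position 2 '(': depth becomes 1
  Position 3 '(': depth becomes 2
  Position 4 '(': depth becomes 3
  Position 5 '(': depth becomes 4
  Position 6 ')': depth becomes 3
  Position 7 ')': depth becomes 2
  Position 8 ')': depth becomes 1
  Position 9 '(': depth becomes 2
  Position 10 ')': depth becomes 1
  Position 11 ')': depth becomes 0
  Position 12 '(': depth becomes 1
  Position 13 '(': depth becomes 2
  Position 14 '(': depth becomes 3
  Position 15 '(': depth becomes 4
  Position 16 ')': depth becomes 3
  Position 17 '(': depth becomes 4
  Position 18 ')': depth becomes 3
  Position 19 ')': depth becomes 2
  Position 20 ')': depth becomes 1
  Position 21 '(': depth becomes 2
  Position 22 '(': depth becomes 3
  Position 23 ')': depth becomes 2
  Position 24 ')': depth becomes 1
  Position 25 ')': depth becomes 0
Maximum depth reached: 4

4


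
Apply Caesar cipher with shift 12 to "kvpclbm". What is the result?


Caesar cipher: shift "kvpclbm" by 12
  'k' (pos 10) + 12 = pos 22 = 'w'
  'v' (pos 21) + 12 = pos 7 = 'h'
  'p' (pos 15) + 12 = pos 1 = 'b'
  'c' (pos 2) + 12 = pos 14 = 'o'
  'l' (pos 11) + 12 = pos 23 = 'x'
  'b' (pos 1) + 12 = pos 13 = 'n'
  'm' (pos 12) + 12 = pos 24 = 'y'
Result: whboxny

whboxny


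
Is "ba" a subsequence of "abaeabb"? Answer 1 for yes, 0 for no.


Check if "ba" is a subsequence of "abaeabb"
Greedy scan:
  Position 0 ('a'): no match needed
  Position 1 ('b'): matches sub[0] = 'b'
  Position 2 ('a'): matches sub[1] = 'a'
  Position 3 ('e'): no match needed
  Position 4 ('a'): no match needed
  Position 5 ('b'): no match needed
  Position 6 ('b'): no match needed
All 2 characters matched => is a subsequence

1


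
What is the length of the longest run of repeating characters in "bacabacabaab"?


Input: "bacabacabaab"
Scanning for longest run:
  Position 1 ('a'): new char, reset run to 1
  Position 2 ('c'): new char, reset run to 1
  Position 3 ('a'): new char, reset run to 1
  Position 4 ('b'): new char, reset run to 1
  Position 5 ('a'): new char, reset run to 1
  Position 6 ('c'): new char, reset run to 1
  Position 7 ('a'): new char, reset run to 1
  Position 8 ('b'): new char, reset run to 1
  Position 9 ('a'): new char, reset run to 1
  Position 10 ('a'): continues run of 'a', length=2
  Position 11 ('b'): new char, reset run to 1
Longest run: 'a' with length 2

2


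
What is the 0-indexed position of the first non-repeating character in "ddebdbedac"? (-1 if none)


Input: ddebdbedac
Character frequencies:
  'a': 1
  'b': 2
  'c': 1
  'd': 4
  'e': 2
Scanning left to right for freq == 1:
  Position 0 ('d'): freq=4, skip
  Position 1 ('d'): freq=4, skip
  Position 2 ('e'): freq=2, skip
  Position 3 ('b'): freq=2, skip
  Position 4 ('d'): freq=4, skip
  Position 5 ('b'): freq=2, skip
  Position 6 ('e'): freq=2, skip
  Position 7 ('d'): freq=4, skip
  Position 8 ('a'): unique! => answer = 8

8


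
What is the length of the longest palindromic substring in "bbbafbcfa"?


Input: "bbbafbcfa"
Checking substrings for palindromes:
  [0:3] "bbb" (len 3) => palindrome
  [0:2] "bb" (len 2) => palindrome
  [1:3] "bb" (len 2) => palindrome
Longest palindromic substring: "bbb" with length 3

3


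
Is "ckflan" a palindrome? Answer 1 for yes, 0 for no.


Input: ckflan
Reversed: nalfkc
  Compare pos 0 ('c') with pos 5 ('n'): MISMATCH
  Compare pos 1 ('k') with pos 4 ('a'): MISMATCH
  Compare pos 2 ('f') with pos 3 ('l'): MISMATCH
Result: not a palindrome

0


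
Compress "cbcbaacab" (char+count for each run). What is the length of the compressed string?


Input: cbcbaacab
Runs:
  'c' x 1 => "c1"
  'b' x 1 => "b1"
  'c' x 1 => "c1"
  'b' x 1 => "b1"
  'a' x 2 => "a2"
  'c' x 1 => "c1"
  'a' x 1 => "a1"
  'b' x 1 => "b1"
Compressed: "c1b1c1b1a2c1a1b1"
Compressed length: 16

16


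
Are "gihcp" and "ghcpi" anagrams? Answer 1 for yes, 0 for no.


Strings: "gihcp", "ghcpi"
Sorted first:  cghip
Sorted second: cghip
Sorted forms match => anagrams

1


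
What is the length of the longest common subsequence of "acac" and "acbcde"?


LCS of "acac" and "acbcde"
DP table:
           a    c    b    c    d    e
      0    0    0    0    0    0    0
  a   0    1    1    1    1    1    1
  c   0    1    2    2    2    2    2
  a   0    1    2    2    2    2    2
  c   0    1    2    2    3    3    3
LCS length = dp[4][6] = 3

3


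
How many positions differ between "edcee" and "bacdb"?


Comparing "edcee" and "bacdb" position by position:
  Position 0: 'e' vs 'b' => DIFFER
  Position 1: 'd' vs 'a' => DIFFER
  Position 2: 'c' vs 'c' => same
  Position 3: 'e' vs 'd' => DIFFER
  Position 4: 'e' vs 'b' => DIFFER
Positions that differ: 4

4


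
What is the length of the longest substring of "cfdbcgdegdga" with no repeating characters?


Input: "cfdbcgdegdga"
Sliding window (track last position of each char):
  Position 0 ('c'): window [0,0] length 1 -- new best
  Position 1 ('f'): window [0,1] length 2 -- new best
  Position 2 ('d'): window [0,2] length 3 -- new best
  Position 3 ('b'): window [0,3] length 4 -- new best
  Position 4 ('c'): repeat (last at 0), move window start to 1
  Position 4 ('c'): window [1,4] length 4
  Position 5 ('g'): window [1,5] length 5 -- new best
  Position 6 ('d'): repeat (last at 2), move window start to 3
  Position 6 ('d'): window [3,6] length 4
  Position 7 ('e'): window [3,7] length 5
  Position 8 ('g'): repeat (last at 5), move window start to 6
  Position 8 ('g'): window [6,8] length 3
  Position 9 ('d'): repeat (last at 6), move window start to 7
  Position 9 ('d'): window [7,9] length 3
  Position 10 ('g'): repeat (last at 8), move window start to 9
  Position 10 ('g'): window [9,10] length 2
  Position 11 ('a'): window [9,11] length 3
Longest substring with no repeats: "fdbcg" with length 5

5


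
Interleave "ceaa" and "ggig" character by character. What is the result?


Interleaving "ceaa" and "ggig":
  Position 0: 'c' from first, 'g' from second => "cg"
  Position 1: 'e' from first, 'g' from second => "eg"
  Position 2: 'a' from first, 'i' from second => "ai"
  Position 3: 'a' from first, 'g' from second => "ag"
Result: cgegaiag

cgegaiag


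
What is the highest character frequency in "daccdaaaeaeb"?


Input: daccdaaaeaeb
Character counts:
  'a': 5
  'b': 1
  'c': 2
  'd': 2
  'e': 2
Maximum frequency: 5

5


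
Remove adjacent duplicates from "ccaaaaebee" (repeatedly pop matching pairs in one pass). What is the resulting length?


Input: ccaaaaebee
Stack-based adjacent duplicate removal:
  Read 'c': push. Stack: c
  Read 'c': matches stack top 'c' => pop. Stack: (empty)
  Read 'a': push. Stack: a
  Read 'a': matches stack top 'a' => pop. Stack: (empty)
  Read 'a': push. Stack: a
  Read 'a': matches stack top 'a' => pop. Stack: (empty)
  Read 'e': push. Stack: e
  Read 'b': push. Stack: eb
  Read 'e': push. Stack: ebe
  Read 'e': matches stack top 'e' => pop. Stack: eb
Final stack: "eb" (length 2)

2


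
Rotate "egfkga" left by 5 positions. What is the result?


Input: "egfkga", rotate left by 5
First 5 characters: "egfkg"
Remaining characters: "a"
Concatenate remaining + first: "a" + "egfkg" = "aegfkg"

aegfkg


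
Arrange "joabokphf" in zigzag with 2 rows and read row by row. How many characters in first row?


Zigzag "joabokphf" into 2 rows:
Placing characters:
  'j' => row 0
  'o' => row 1
  'a' => row 0
  'b' => row 1
  'o' => row 0
  'k' => row 1
  'p' => row 0
  'h' => row 1
  'f' => row 0
Rows:
  Row 0: "jaopf"
  Row 1: "obkh"
First row length: 5

5


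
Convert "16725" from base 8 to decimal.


Input: "16725" in base 8
Positional expansion:
  Digit '1' (value 1) x 8^4 = 4096
  Digit '6' (value 6) x 8^3 = 3072
  Digit '7' (value 7) x 8^2 = 448
  Digit '2' (value 2) x 8^1 = 16
  Digit '5' (value 5) x 8^0 = 5
Sum = 7637

7637


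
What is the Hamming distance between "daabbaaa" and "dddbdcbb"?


Comparing "daabbaaa" and "dddbdcbb" position by position:
  Position 0: 'd' vs 'd' => same
  Position 1: 'a' vs 'd' => differ
  Position 2: 'a' vs 'd' => differ
  Position 3: 'b' vs 'b' => same
  Position 4: 'b' vs 'd' => differ
  Position 5: 'a' vs 'c' => differ
  Position 6: 'a' vs 'b' => differ
  Position 7: 'a' vs 'b' => differ
Total differences (Hamming distance): 6

6


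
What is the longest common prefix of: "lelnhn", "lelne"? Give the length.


Words: lelnhn, lelne
  Position 0: all 'l' => match
  Position 1: all 'e' => match
  Position 2: all 'l' => match
  Position 3: all 'n' => match
  Position 4: ('h', 'e') => mismatch, stop
LCP = "leln" (length 4)

4


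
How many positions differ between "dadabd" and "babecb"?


Comparing "dadabd" and "babecb" position by position:
  Position 0: 'd' vs 'b' => DIFFER
  Position 1: 'a' vs 'a' => same
  Position 2: 'd' vs 'b' => DIFFER
  Position 3: 'a' vs 'e' => DIFFER
  Position 4: 'b' vs 'c' => DIFFER
  Position 5: 'd' vs 'b' => DIFFER
Positions that differ: 5

5


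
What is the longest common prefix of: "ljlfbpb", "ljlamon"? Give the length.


Words: ljlfbpb, ljlamon
  Position 0: all 'l' => match
  Position 1: all 'j' => match
  Position 2: all 'l' => match
  Position 3: ('f', 'a') => mismatch, stop
LCP = "ljl" (length 3)

3


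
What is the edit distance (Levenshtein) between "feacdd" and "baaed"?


Computing edit distance: "feacdd" -> "baaed"
DP table:
           b    a    a    e    d
      0    1    2    3    4    5
  f   1    1    2    3    4    5
  e   2    2    2    3    3    4
  a   3    3    2    2    3    4
  c   4    4    3    3    3    4
  d   5    5    4    4    4    3
  d   6    6    5    5    5    4
Edit distance = dp[6][5] = 4

4


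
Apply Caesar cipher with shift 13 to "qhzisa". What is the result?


Caesar cipher: shift "qhzisa" by 13
  'q' (pos 16) + 13 = pos 3 = 'd'
  'h' (pos 7) + 13 = pos 20 = 'u'
  'z' (pos 25) + 13 = pos 12 = 'm'
  'i' (pos 8) + 13 = pos 21 = 'v'
  's' (pos 18) + 13 = pos 5 = 'f'
  'a' (pos 0) + 13 = pos 13 = 'n'
Result: dumvfn

dumvfn


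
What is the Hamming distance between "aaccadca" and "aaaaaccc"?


Comparing "aaccadca" and "aaaaaccc" position by position:
  Position 0: 'a' vs 'a' => same
  Position 1: 'a' vs 'a' => same
  Position 2: 'c' vs 'a' => differ
  Position 3: 'c' vs 'a' => differ
  Position 4: 'a' vs 'a' => same
  Position 5: 'd' vs 'c' => differ
  Position 6: 'c' vs 'c' => same
  Position 7: 'a' vs 'c' => differ
Total differences (Hamming distance): 4

4


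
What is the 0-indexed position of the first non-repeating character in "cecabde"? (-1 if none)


Input: cecabde
Character frequencies:
  'a': 1
  'b': 1
  'c': 2
  'd': 1
  'e': 2
Scanning left to right for freq == 1:
  Position 0 ('c'): freq=2, skip
  Position 1 ('e'): freq=2, skip
  Position 2 ('c'): freq=2, skip
  Position 3 ('a'): unique! => answer = 3

3


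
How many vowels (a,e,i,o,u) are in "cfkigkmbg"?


Input: cfkigkmbg
Checking each character:
  'c' at position 0: consonant
  'f' at position 1: consonant
  'k' at position 2: consonant
  'i' at position 3: vowel (running total: 1)
  'g' at position 4: consonant
  'k' at position 5: consonant
  'm' at position 6: consonant
  'b' at position 7: consonant
  'g' at position 8: consonant
Total vowels: 1

1


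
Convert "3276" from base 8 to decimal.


Input: "3276" in base 8
Positional expansion:
  Digit '3' (value 3) x 8^3 = 1536
  Digit '2' (value 2) x 8^2 = 128
  Digit '7' (value 7) x 8^1 = 56
  Digit '6' (value 6) x 8^0 = 6
Sum = 1726

1726


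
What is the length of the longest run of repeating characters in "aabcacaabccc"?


Input: "aabcacaabccc"
Scanning for longest run:
  Position 1 ('a'): continues run of 'a', length=2
  Position 2 ('b'): new char, reset run to 1
  Position 3 ('c'): new char, reset run to 1
  Position 4 ('a'): new char, reset run to 1
  Position 5 ('c'): new char, reset run to 1
  Position 6 ('a'): new char, reset run to 1
  Position 7 ('a'): continues run of 'a', length=2
  Position 8 ('b'): new char, reset run to 1
  Position 9 ('c'): new char, reset run to 1
  Position 10 ('c'): continues run of 'c', length=2
  Position 11 ('c'): continues run of 'c', length=3
Longest run: 'c' with length 3

3


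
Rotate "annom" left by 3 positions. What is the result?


Input: "annom", rotate left by 3
First 3 characters: "ann"
Remaining characters: "om"
Concatenate remaining + first: "om" + "ann" = "omann"

omann


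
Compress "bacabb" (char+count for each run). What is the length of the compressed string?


Input: bacabb
Runs:
  'b' x 1 => "b1"
  'a' x 1 => "a1"
  'c' x 1 => "c1"
  'a' x 1 => "a1"
  'b' x 2 => "b2"
Compressed: "b1a1c1a1b2"
Compressed length: 10

10


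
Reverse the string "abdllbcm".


Input: abdllbcm
Reading characters right to left:
  Position 7: 'm'
  Position 6: 'c'
  Position 5: 'b'
  Position 4: 'l'
  Position 3: 'l'
  Position 2: 'd'
  Position 1: 'b'
  Position 0: 'a'
Reversed: mcblldba

mcblldba


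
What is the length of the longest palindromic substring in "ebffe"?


Input: "ebffe"
Checking substrings for palindromes:
  [2:4] "ff" (len 2) => palindrome
Longest palindromic substring: "ff" with length 2

2


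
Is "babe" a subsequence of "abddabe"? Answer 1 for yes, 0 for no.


Check if "babe" is a subsequence of "abddabe"
Greedy scan:
  Position 0 ('a'): no match needed
  Position 1 ('b'): matches sub[0] = 'b'
  Position 2 ('d'): no match needed
  Position 3 ('d'): no match needed
  Position 4 ('a'): matches sub[1] = 'a'
  Position 5 ('b'): matches sub[2] = 'b'
  Position 6 ('e'): matches sub[3] = 'e'
All 4 characters matched => is a subsequence

1


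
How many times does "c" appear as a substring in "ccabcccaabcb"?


Searching for "c" in "ccabcccaabcb"
Scanning each position:
  Position 0: "c" => MATCH
  Position 1: "c" => MATCH
  Position 2: "a" => no
  Position 3: "b" => no
  Position 4: "c" => MATCH
  Position 5: "c" => MATCH
  Position 6: "c" => MATCH
  Position 7: "a" => no
  Position 8: "a" => no
  Position 9: "b" => no
  Position 10: "c" => MATCH
  Position 11: "b" => no
Total occurrences: 6

6


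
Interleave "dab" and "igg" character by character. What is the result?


Interleaving "dab" and "igg":
  Position 0: 'd' from first, 'i' from second => "di"
  Position 1: 'a' from first, 'g' from second => "ag"
  Position 2: 'b' from first, 'g' from second => "bg"
Result: diagbg

diagbg


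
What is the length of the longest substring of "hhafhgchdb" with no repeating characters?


Input: "hhafhgchdb"
Sliding window (track last position of each char):
  Position 0 ('h'): window [0,0] length 1 -- new best
  Position 1 ('h'): repeat (last at 0), move window start to 1
  Position 1 ('h'): window [1,1] length 1
  Position 2 ('a'): window [1,2] length 2 -- new best
  Position 3 ('f'): window [1,3] length 3 -- new best
  Position 4 ('h'): repeat (last at 1), move window start to 2
  Position 4 ('h'): window [2,4] length 3
  Position 5 ('g'): window [2,5] length 4 -- new best
  Position 6 ('c'): window [2,6] length 5 -- new best
  Position 7 ('h'): repeat (last at 4), move window start to 5
  Position 7 ('h'): window [5,7] length 3
  Position 8 ('d'): window [5,8] length 4
  Position 9 ('b'): window [5,9] length 5
Longest substring with no repeats: "afhgc" with length 5

5


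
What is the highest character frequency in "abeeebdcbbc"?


Input: abeeebdcbbc
Character counts:
  'a': 1
  'b': 4
  'c': 2
  'd': 1
  'e': 3
Maximum frequency: 4

4


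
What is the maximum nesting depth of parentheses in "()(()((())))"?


Input: "()(()((())))"
Tracking depth:
  Position 0 '(': depth becomes 1
  Position 1 ')': depth becomes 0
  Position 2 '(': depth becomes 1
  Position 3 '(': depth becomes 2
  Position 4 ')': depth becomes 1
  Position 5 '(': depth becomes 2
  Position 6 '(': depth becomes 3
  Position 7 '(': depth becomes 4
  Position 8 ')': depth becomes 3
  Position 9 ')': depth becomes 2
  Position 10 ')': depth becomes 1
  Position 11 ')': depth becomes 0
Maximum depth reached: 4

4


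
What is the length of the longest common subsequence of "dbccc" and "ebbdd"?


LCS of "dbccc" and "ebbdd"
DP table:
           e    b    b    d    d
      0    0    0    0    0    0
  d   0    0    0    0    1    1
  b   0    0    1    1    1    1
  c   0    0    1    1    1    1
  c   0    0    1    1    1    1
  c   0    0    1    1    1    1
LCS length = dp[5][5] = 1

1


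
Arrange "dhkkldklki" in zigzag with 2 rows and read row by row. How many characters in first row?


Zigzag "dhkkldklki" into 2 rows:
Placing characters:
  'd' => row 0
  'h' => row 1
  'k' => row 0
  'k' => row 1
  'l' => row 0
  'd' => row 1
  'k' => row 0
  'l' => row 1
  'k' => row 0
  'i' => row 1
Rows:
  Row 0: "dklkk"
  Row 1: "hkdli"
First row length: 5

5


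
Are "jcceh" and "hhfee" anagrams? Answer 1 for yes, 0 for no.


Strings: "jcceh", "hhfee"
Sorted first:  ccehj
Sorted second: eefhh
Differ at position 0: 'c' vs 'e' => not anagrams

0


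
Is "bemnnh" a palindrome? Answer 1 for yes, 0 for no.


Input: bemnnh
Reversed: hnnmeb
  Compare pos 0 ('b') with pos 5 ('h'): MISMATCH
  Compare pos 1 ('e') with pos 4 ('n'): MISMATCH
  Compare pos 2 ('m') with pos 3 ('n'): MISMATCH
Result: not a palindrome

0


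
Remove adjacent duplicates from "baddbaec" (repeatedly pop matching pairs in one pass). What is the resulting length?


Input: baddbaec
Stack-based adjacent duplicate removal:
  Read 'b': push. Stack: b
  Read 'a': push. Stack: ba
  Read 'd': push. Stack: bad
  Read 'd': matches stack top 'd' => pop. Stack: ba
  Read 'b': push. Stack: bab
  Read 'a': push. Stack: baba
  Read 'e': push. Stack: babae
  Read 'c': push. Stack: babaec
Final stack: "babaec" (length 6)

6


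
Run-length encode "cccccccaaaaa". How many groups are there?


Input: cccccccaaaaa
Scanning for consecutive runs:
  Group 1: 'c' x 7 (positions 0-6)
  Group 2: 'a' x 5 (positions 7-11)
Total groups: 2

2


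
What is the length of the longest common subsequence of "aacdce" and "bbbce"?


LCS of "aacdce" and "bbbce"
DP table:
           b    b    b    c    e
      0    0    0    0    0    0
  a   0    0    0    0    0    0
  a   0    0    0    0    0    0
  c   0    0    0    0    1    1
  d   0    0    0    0    1    1
  c   0    0    0    0    1    1
  e   0    0    0    0    1    2
LCS length = dp[6][5] = 2

2


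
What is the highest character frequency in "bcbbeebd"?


Input: bcbbeebd
Character counts:
  'b': 4
  'c': 1
  'd': 1
  'e': 2
Maximum frequency: 4

4


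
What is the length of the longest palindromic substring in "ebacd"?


Input: "ebacd"
Checking substrings for palindromes:
  No multi-char palindromic substrings found
Longest palindromic substring: "e" with length 1

1


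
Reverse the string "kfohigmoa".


Input: kfohigmoa
Reading characters right to left:
  Position 8: 'a'
  Position 7: 'o'
  Position 6: 'm'
  Position 5: 'g'
  Position 4: 'i'
  Position 3: 'h'
  Position 2: 'o'
  Position 1: 'f'
  Position 0: 'k'
Reversed: aomgihofk

aomgihofk


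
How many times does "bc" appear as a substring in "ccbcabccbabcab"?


Searching for "bc" in "ccbcabccbabcab"
Scanning each position:
  Position 0: "cc" => no
  Position 1: "cb" => no
  Position 2: "bc" => MATCH
  Position 3: "ca" => no
  Position 4: "ab" => no
  Position 5: "bc" => MATCH
  Position 6: "cc" => no
  Position 7: "cb" => no
  Position 8: "ba" => no
  Position 9: "ab" => no
  Position 10: "bc" => MATCH
  Position 11: "ca" => no
  Position 12: "ab" => no
Total occurrences: 3

3
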